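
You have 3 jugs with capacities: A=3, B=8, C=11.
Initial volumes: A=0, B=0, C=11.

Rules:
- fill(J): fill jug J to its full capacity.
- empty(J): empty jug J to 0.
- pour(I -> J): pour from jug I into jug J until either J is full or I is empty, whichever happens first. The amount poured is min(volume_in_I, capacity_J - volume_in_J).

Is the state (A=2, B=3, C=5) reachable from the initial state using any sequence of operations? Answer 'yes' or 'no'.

BFS explored all 292 reachable states.
Reachable set includes: (0,0,0), (0,0,1), (0,0,2), (0,0,3), (0,0,4), (0,0,5), (0,0,6), (0,0,7), (0,0,8), (0,0,9), (0,0,10), (0,0,11) ...
Target (A=2, B=3, C=5) not in reachable set → no.

Answer: no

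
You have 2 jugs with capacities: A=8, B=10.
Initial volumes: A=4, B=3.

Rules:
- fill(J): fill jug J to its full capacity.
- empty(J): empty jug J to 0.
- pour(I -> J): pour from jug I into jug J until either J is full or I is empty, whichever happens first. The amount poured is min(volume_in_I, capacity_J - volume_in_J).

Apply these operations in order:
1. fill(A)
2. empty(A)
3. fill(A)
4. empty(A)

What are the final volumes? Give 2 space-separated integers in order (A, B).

Step 1: fill(A) -> (A=8 B=3)
Step 2: empty(A) -> (A=0 B=3)
Step 3: fill(A) -> (A=8 B=3)
Step 4: empty(A) -> (A=0 B=3)

Answer: 0 3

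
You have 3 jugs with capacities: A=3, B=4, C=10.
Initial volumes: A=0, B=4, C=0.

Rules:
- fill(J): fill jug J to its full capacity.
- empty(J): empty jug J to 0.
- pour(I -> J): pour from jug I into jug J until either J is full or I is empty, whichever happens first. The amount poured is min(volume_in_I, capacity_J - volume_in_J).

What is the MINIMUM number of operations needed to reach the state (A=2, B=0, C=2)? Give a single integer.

BFS from (A=0, B=4, C=0). One shortest path:
  1. pour(B -> A) -> (A=3 B=1 C=0)
  2. pour(B -> C) -> (A=3 B=0 C=1)
  3. fill(B) -> (A=3 B=4 C=1)
  4. pour(B -> C) -> (A=3 B=0 C=5)
  5. pour(A -> B) -> (A=0 B=3 C=5)
  6. pour(C -> A) -> (A=3 B=3 C=2)
  7. pour(A -> B) -> (A=2 B=4 C=2)
  8. empty(B) -> (A=2 B=0 C=2)
Reached target in 8 moves.

Answer: 8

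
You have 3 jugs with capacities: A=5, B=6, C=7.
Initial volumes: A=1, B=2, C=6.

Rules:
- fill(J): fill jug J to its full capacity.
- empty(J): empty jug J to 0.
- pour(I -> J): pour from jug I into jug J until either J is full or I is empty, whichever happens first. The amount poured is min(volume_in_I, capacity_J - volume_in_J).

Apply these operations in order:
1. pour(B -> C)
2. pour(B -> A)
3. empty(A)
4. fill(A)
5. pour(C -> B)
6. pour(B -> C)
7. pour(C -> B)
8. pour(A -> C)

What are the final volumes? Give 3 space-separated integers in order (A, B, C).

Step 1: pour(B -> C) -> (A=1 B=1 C=7)
Step 2: pour(B -> A) -> (A=2 B=0 C=7)
Step 3: empty(A) -> (A=0 B=0 C=7)
Step 4: fill(A) -> (A=5 B=0 C=7)
Step 5: pour(C -> B) -> (A=5 B=6 C=1)
Step 6: pour(B -> C) -> (A=5 B=0 C=7)
Step 7: pour(C -> B) -> (A=5 B=6 C=1)
Step 8: pour(A -> C) -> (A=0 B=6 C=6)

Answer: 0 6 6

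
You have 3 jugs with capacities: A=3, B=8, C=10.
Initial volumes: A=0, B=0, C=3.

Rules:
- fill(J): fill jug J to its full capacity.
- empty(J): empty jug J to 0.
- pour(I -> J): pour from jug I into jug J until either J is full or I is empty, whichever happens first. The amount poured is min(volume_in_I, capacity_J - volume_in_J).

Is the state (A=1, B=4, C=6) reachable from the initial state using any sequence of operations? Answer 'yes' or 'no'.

BFS explored all 270 reachable states.
Reachable set includes: (0,0,0), (0,0,1), (0,0,2), (0,0,3), (0,0,4), (0,0,5), (0,0,6), (0,0,7), (0,0,8), (0,0,9), (0,0,10), (0,1,0) ...
Target (A=1, B=4, C=6) not in reachable set → no.

Answer: no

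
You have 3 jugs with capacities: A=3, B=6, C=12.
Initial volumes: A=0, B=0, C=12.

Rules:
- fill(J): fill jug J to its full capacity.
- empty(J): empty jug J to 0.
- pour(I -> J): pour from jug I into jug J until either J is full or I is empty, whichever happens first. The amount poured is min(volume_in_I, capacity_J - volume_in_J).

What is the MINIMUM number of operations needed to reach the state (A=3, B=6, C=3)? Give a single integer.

Answer: 2

Derivation:
BFS from (A=0, B=0, C=12). One shortest path:
  1. pour(C -> A) -> (A=3 B=0 C=9)
  2. pour(C -> B) -> (A=3 B=6 C=3)
Reached target in 2 moves.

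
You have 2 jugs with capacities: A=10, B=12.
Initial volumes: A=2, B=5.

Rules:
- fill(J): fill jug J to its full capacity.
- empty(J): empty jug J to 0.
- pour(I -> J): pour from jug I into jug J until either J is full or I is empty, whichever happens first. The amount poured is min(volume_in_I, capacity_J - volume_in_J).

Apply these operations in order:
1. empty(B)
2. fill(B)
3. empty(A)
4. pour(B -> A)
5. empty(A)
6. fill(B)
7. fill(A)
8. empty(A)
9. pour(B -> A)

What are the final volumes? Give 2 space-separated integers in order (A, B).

Answer: 10 2

Derivation:
Step 1: empty(B) -> (A=2 B=0)
Step 2: fill(B) -> (A=2 B=12)
Step 3: empty(A) -> (A=0 B=12)
Step 4: pour(B -> A) -> (A=10 B=2)
Step 5: empty(A) -> (A=0 B=2)
Step 6: fill(B) -> (A=0 B=12)
Step 7: fill(A) -> (A=10 B=12)
Step 8: empty(A) -> (A=0 B=12)
Step 9: pour(B -> A) -> (A=10 B=2)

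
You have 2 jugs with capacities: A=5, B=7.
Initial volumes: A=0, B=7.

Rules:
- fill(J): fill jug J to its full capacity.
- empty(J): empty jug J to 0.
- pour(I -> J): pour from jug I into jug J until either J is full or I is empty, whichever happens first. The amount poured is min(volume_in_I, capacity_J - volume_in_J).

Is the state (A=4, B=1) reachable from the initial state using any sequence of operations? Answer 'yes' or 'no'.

BFS explored all 24 reachable states.
Reachable set includes: (0,0), (0,1), (0,2), (0,3), (0,4), (0,5), (0,6), (0,7), (1,0), (1,7), (2,0), (2,7) ...
Target (A=4, B=1) not in reachable set → no.

Answer: no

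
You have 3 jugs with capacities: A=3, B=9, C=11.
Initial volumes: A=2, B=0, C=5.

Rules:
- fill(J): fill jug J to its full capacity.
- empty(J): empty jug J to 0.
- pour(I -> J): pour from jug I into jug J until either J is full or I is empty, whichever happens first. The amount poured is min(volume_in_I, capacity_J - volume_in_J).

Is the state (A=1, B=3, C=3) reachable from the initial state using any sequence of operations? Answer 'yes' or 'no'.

BFS explored all 320 reachable states.
Reachable set includes: (0,0,0), (0,0,1), (0,0,2), (0,0,3), (0,0,4), (0,0,5), (0,0,6), (0,0,7), (0,0,8), (0,0,9), (0,0,10), (0,0,11) ...
Target (A=1, B=3, C=3) not in reachable set → no.

Answer: no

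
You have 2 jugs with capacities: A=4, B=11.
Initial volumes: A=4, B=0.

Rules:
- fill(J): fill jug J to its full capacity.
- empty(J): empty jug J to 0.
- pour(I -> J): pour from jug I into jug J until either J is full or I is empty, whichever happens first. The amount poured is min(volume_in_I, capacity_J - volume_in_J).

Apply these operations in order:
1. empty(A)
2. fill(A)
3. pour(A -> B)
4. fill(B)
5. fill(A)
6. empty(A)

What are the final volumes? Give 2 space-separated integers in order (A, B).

Answer: 0 11

Derivation:
Step 1: empty(A) -> (A=0 B=0)
Step 2: fill(A) -> (A=4 B=0)
Step 3: pour(A -> B) -> (A=0 B=4)
Step 4: fill(B) -> (A=0 B=11)
Step 5: fill(A) -> (A=4 B=11)
Step 6: empty(A) -> (A=0 B=11)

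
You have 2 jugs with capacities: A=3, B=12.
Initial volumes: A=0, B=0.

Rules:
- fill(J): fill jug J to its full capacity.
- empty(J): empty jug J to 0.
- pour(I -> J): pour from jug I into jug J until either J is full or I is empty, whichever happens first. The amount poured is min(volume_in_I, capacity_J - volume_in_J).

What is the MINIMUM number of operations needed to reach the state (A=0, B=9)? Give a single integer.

BFS from (A=0, B=0). One shortest path:
  1. fill(B) -> (A=0 B=12)
  2. pour(B -> A) -> (A=3 B=9)
  3. empty(A) -> (A=0 B=9)
Reached target in 3 moves.

Answer: 3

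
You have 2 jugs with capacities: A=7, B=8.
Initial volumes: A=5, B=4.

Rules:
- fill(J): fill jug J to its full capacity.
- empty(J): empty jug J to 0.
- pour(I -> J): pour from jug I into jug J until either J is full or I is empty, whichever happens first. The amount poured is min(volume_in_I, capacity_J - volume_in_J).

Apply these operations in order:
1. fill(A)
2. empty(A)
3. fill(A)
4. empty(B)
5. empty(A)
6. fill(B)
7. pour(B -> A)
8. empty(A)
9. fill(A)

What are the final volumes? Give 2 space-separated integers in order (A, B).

Answer: 7 1

Derivation:
Step 1: fill(A) -> (A=7 B=4)
Step 2: empty(A) -> (A=0 B=4)
Step 3: fill(A) -> (A=7 B=4)
Step 4: empty(B) -> (A=7 B=0)
Step 5: empty(A) -> (A=0 B=0)
Step 6: fill(B) -> (A=0 B=8)
Step 7: pour(B -> A) -> (A=7 B=1)
Step 8: empty(A) -> (A=0 B=1)
Step 9: fill(A) -> (A=7 B=1)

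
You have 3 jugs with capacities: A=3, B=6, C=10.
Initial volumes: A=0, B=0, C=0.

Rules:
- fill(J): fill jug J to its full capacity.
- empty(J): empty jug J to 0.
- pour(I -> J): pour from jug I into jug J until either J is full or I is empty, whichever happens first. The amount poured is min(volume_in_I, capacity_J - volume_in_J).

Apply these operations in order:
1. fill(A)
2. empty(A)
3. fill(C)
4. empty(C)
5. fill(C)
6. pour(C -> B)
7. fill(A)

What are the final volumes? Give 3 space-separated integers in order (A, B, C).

Answer: 3 6 4

Derivation:
Step 1: fill(A) -> (A=3 B=0 C=0)
Step 2: empty(A) -> (A=0 B=0 C=0)
Step 3: fill(C) -> (A=0 B=0 C=10)
Step 4: empty(C) -> (A=0 B=0 C=0)
Step 5: fill(C) -> (A=0 B=0 C=10)
Step 6: pour(C -> B) -> (A=0 B=6 C=4)
Step 7: fill(A) -> (A=3 B=6 C=4)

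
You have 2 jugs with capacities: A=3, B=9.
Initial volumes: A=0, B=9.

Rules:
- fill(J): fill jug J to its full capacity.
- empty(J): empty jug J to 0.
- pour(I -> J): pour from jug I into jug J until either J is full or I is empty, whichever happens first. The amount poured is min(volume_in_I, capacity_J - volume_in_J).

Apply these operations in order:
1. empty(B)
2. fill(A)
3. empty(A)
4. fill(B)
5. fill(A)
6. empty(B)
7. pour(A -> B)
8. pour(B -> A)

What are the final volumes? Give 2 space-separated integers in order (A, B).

Answer: 3 0

Derivation:
Step 1: empty(B) -> (A=0 B=0)
Step 2: fill(A) -> (A=3 B=0)
Step 3: empty(A) -> (A=0 B=0)
Step 4: fill(B) -> (A=0 B=9)
Step 5: fill(A) -> (A=3 B=9)
Step 6: empty(B) -> (A=3 B=0)
Step 7: pour(A -> B) -> (A=0 B=3)
Step 8: pour(B -> A) -> (A=3 B=0)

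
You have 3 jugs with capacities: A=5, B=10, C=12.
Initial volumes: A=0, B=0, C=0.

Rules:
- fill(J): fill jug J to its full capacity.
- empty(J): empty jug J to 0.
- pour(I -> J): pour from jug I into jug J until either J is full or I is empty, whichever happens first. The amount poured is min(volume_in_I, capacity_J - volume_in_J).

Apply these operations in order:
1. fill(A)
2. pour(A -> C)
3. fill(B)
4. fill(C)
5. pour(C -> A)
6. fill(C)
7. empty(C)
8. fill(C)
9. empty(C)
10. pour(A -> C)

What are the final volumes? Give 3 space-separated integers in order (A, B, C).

Answer: 0 10 5

Derivation:
Step 1: fill(A) -> (A=5 B=0 C=0)
Step 2: pour(A -> C) -> (A=0 B=0 C=5)
Step 3: fill(B) -> (A=0 B=10 C=5)
Step 4: fill(C) -> (A=0 B=10 C=12)
Step 5: pour(C -> A) -> (A=5 B=10 C=7)
Step 6: fill(C) -> (A=5 B=10 C=12)
Step 7: empty(C) -> (A=5 B=10 C=0)
Step 8: fill(C) -> (A=5 B=10 C=12)
Step 9: empty(C) -> (A=5 B=10 C=0)
Step 10: pour(A -> C) -> (A=0 B=10 C=5)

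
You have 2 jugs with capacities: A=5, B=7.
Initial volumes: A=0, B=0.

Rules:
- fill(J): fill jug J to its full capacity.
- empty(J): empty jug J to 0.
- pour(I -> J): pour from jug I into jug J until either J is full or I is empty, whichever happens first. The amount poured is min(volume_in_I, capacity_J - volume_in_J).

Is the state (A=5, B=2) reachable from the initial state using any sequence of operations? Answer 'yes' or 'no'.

BFS from (A=0, B=0):
  1. fill(B) -> (A=0 B=7)
  2. pour(B -> A) -> (A=5 B=2)
Target reached → yes.

Answer: yes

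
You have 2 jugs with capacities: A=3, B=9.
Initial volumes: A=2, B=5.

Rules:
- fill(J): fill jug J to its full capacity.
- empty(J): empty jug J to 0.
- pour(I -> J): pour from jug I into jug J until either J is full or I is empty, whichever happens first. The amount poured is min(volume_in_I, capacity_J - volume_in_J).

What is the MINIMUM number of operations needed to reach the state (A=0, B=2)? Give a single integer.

BFS from (A=2, B=5). One shortest path:
  1. empty(B) -> (A=2 B=0)
  2. pour(A -> B) -> (A=0 B=2)
Reached target in 2 moves.

Answer: 2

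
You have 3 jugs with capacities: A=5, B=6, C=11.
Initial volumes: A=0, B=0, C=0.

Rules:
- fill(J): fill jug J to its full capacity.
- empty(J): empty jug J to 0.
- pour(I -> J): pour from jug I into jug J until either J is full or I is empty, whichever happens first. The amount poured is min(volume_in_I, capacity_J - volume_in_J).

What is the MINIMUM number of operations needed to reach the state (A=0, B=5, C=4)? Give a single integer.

BFS from (A=0, B=0, C=0). One shortest path:
  1. fill(A) -> (A=5 B=0 C=0)
  2. pour(A -> B) -> (A=0 B=5 C=0)
  3. fill(A) -> (A=5 B=5 C=0)
  4. pour(A -> B) -> (A=4 B=6 C=0)
  5. empty(B) -> (A=4 B=0 C=0)
  6. pour(A -> C) -> (A=0 B=0 C=4)
  7. fill(A) -> (A=5 B=0 C=4)
  8. pour(A -> B) -> (A=0 B=5 C=4)
Reached target in 8 moves.

Answer: 8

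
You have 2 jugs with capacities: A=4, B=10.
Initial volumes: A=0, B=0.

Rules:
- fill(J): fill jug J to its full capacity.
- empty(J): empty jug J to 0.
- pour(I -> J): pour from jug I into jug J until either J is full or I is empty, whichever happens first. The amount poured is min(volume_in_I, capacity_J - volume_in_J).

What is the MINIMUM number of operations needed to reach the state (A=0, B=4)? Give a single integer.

Answer: 2

Derivation:
BFS from (A=0, B=0). One shortest path:
  1. fill(A) -> (A=4 B=0)
  2. pour(A -> B) -> (A=0 B=4)
Reached target in 2 moves.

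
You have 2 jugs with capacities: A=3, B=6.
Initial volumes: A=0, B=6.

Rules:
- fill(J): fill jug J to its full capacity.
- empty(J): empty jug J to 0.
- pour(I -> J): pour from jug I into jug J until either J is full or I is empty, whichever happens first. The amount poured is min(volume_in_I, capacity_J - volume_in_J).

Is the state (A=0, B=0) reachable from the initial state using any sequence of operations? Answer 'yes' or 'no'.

Answer: yes

Derivation:
BFS from (A=0, B=6):
  1. empty(B) -> (A=0 B=0)
Target reached → yes.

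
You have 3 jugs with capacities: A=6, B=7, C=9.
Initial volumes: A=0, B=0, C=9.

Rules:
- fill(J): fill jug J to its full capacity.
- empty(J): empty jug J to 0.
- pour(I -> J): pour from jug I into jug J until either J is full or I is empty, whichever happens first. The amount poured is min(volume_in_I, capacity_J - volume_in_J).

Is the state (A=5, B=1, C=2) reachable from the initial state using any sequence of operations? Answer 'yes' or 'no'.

BFS explored all 320 reachable states.
Reachable set includes: (0,0,0), (0,0,1), (0,0,2), (0,0,3), (0,0,4), (0,0,5), (0,0,6), (0,0,7), (0,0,8), (0,0,9), (0,1,0), (0,1,1) ...
Target (A=5, B=1, C=2) not in reachable set → no.

Answer: no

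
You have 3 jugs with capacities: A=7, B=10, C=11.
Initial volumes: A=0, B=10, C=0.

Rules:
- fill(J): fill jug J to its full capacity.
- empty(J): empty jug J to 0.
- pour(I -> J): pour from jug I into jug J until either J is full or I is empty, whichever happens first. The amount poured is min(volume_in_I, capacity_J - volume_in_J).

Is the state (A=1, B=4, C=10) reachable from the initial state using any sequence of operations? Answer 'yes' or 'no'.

Answer: no

Derivation:
BFS explored all 516 reachable states.
Reachable set includes: (0,0,0), (0,0,1), (0,0,2), (0,0,3), (0,0,4), (0,0,5), (0,0,6), (0,0,7), (0,0,8), (0,0,9), (0,0,10), (0,0,11) ...
Target (A=1, B=4, C=10) not in reachable set → no.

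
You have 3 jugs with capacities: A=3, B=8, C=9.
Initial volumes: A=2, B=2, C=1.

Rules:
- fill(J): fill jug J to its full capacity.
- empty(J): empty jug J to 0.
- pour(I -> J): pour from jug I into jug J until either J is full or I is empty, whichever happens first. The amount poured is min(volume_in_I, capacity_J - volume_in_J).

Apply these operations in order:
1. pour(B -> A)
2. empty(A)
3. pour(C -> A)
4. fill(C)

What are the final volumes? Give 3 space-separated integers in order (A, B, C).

Step 1: pour(B -> A) -> (A=3 B=1 C=1)
Step 2: empty(A) -> (A=0 B=1 C=1)
Step 3: pour(C -> A) -> (A=1 B=1 C=0)
Step 4: fill(C) -> (A=1 B=1 C=9)

Answer: 1 1 9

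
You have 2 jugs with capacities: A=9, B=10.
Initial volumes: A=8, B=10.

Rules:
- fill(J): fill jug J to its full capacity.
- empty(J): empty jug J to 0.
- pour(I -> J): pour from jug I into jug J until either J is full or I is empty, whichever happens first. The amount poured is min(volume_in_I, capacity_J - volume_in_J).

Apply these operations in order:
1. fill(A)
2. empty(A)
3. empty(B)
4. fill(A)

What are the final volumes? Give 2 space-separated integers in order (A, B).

Answer: 9 0

Derivation:
Step 1: fill(A) -> (A=9 B=10)
Step 2: empty(A) -> (A=0 B=10)
Step 3: empty(B) -> (A=0 B=0)
Step 4: fill(A) -> (A=9 B=0)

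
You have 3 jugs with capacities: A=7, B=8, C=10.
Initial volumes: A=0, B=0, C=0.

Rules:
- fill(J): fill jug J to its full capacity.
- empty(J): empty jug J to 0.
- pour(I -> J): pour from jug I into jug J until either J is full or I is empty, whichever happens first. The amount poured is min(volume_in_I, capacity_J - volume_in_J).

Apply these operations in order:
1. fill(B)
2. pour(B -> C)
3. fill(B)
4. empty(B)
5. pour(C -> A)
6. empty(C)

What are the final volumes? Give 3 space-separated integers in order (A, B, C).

Answer: 7 0 0

Derivation:
Step 1: fill(B) -> (A=0 B=8 C=0)
Step 2: pour(B -> C) -> (A=0 B=0 C=8)
Step 3: fill(B) -> (A=0 B=8 C=8)
Step 4: empty(B) -> (A=0 B=0 C=8)
Step 5: pour(C -> A) -> (A=7 B=0 C=1)
Step 6: empty(C) -> (A=7 B=0 C=0)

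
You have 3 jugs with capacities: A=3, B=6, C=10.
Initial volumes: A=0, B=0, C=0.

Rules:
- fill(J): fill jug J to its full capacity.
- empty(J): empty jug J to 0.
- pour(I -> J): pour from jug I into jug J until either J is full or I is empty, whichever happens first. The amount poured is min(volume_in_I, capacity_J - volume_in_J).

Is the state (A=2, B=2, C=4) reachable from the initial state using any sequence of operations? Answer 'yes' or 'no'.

Answer: no

Derivation:
BFS explored all 218 reachable states.
Reachable set includes: (0,0,0), (0,0,1), (0,0,2), (0,0,3), (0,0,4), (0,0,5), (0,0,6), (0,0,7), (0,0,8), (0,0,9), (0,0,10), (0,1,0) ...
Target (A=2, B=2, C=4) not in reachable set → no.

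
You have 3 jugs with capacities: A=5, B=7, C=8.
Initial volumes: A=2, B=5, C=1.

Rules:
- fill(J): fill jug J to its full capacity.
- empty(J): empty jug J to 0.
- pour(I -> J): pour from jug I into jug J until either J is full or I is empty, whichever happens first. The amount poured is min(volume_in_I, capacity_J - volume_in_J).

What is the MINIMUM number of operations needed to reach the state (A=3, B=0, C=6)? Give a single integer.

BFS from (A=2, B=5, C=1). One shortest path:
  1. pour(C -> A) -> (A=3 B=5 C=0)
  2. fill(C) -> (A=3 B=5 C=8)
  3. pour(C -> B) -> (A=3 B=7 C=6)
  4. empty(B) -> (A=3 B=0 C=6)
Reached target in 4 moves.

Answer: 4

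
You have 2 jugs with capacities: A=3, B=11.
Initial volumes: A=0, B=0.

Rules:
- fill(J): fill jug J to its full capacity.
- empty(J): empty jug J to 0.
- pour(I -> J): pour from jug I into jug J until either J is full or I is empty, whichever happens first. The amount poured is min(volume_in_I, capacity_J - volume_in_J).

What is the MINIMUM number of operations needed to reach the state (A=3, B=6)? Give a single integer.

BFS from (A=0, B=0). One shortest path:
  1. fill(A) -> (A=3 B=0)
  2. pour(A -> B) -> (A=0 B=3)
  3. fill(A) -> (A=3 B=3)
  4. pour(A -> B) -> (A=0 B=6)
  5. fill(A) -> (A=3 B=6)
Reached target in 5 moves.

Answer: 5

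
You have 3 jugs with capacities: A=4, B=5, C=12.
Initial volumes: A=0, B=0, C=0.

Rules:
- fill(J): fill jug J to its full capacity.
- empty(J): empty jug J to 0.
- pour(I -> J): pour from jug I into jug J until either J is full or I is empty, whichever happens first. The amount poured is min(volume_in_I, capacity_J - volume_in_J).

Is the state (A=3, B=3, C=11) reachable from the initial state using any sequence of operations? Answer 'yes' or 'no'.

Answer: no

Derivation:
BFS explored all 258 reachable states.
Reachable set includes: (0,0,0), (0,0,1), (0,0,2), (0,0,3), (0,0,4), (0,0,5), (0,0,6), (0,0,7), (0,0,8), (0,0,9), (0,0,10), (0,0,11) ...
Target (A=3, B=3, C=11) not in reachable set → no.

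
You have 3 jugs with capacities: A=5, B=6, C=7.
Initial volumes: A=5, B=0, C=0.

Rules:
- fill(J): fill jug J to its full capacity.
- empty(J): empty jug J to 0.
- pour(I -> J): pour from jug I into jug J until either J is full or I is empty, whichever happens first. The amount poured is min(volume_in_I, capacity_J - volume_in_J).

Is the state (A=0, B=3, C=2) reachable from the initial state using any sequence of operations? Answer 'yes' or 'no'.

BFS from (A=5, B=0, C=0):
  1. pour(A -> B) -> (A=0 B=5 C=0)
  2. fill(A) -> (A=5 B=5 C=0)
  3. pour(A -> C) -> (A=0 B=5 C=5)
  4. pour(B -> C) -> (A=0 B=3 C=7)
  5. pour(C -> A) -> (A=5 B=3 C=2)
  6. empty(A) -> (A=0 B=3 C=2)
Target reached → yes.

Answer: yes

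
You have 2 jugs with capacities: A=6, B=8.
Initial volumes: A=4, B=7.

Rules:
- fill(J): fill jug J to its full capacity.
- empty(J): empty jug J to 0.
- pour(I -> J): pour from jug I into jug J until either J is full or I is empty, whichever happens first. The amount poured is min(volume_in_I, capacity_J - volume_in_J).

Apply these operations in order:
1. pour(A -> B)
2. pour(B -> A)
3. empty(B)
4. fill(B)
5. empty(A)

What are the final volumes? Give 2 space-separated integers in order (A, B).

Answer: 0 8

Derivation:
Step 1: pour(A -> B) -> (A=3 B=8)
Step 2: pour(B -> A) -> (A=6 B=5)
Step 3: empty(B) -> (A=6 B=0)
Step 4: fill(B) -> (A=6 B=8)
Step 5: empty(A) -> (A=0 B=8)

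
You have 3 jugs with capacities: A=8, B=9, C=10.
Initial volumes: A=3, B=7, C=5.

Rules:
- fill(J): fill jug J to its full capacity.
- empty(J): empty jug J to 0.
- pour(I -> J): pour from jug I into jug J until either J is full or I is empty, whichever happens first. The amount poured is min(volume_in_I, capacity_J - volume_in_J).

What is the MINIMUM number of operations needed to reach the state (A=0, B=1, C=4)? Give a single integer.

Answer: 5

Derivation:
BFS from (A=3, B=7, C=5). One shortest path:
  1. pour(A -> B) -> (A=1 B=9 C=5)
  2. pour(B -> C) -> (A=1 B=4 C=10)
  3. empty(C) -> (A=1 B=4 C=0)
  4. pour(B -> C) -> (A=1 B=0 C=4)
  5. pour(A -> B) -> (A=0 B=1 C=4)
Reached target in 5 moves.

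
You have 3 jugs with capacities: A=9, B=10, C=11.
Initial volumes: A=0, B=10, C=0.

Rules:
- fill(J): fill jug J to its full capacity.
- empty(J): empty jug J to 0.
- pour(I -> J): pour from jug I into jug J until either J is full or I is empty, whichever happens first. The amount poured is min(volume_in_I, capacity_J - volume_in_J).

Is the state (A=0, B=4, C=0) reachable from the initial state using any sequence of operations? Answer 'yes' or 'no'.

Answer: yes

Derivation:
BFS from (A=0, B=10, C=0):
  1. empty(B) -> (A=0 B=0 C=0)
  2. fill(C) -> (A=0 B=0 C=11)
  3. pour(C -> A) -> (A=9 B=0 C=2)
  4. empty(A) -> (A=0 B=0 C=2)
  5. pour(C -> A) -> (A=2 B=0 C=0)
  6. fill(C) -> (A=2 B=0 C=11)
  7. pour(C -> A) -> (A=9 B=0 C=4)
  8. empty(A) -> (A=0 B=0 C=4)
  9. pour(C -> B) -> (A=0 B=4 C=0)
Target reached → yes.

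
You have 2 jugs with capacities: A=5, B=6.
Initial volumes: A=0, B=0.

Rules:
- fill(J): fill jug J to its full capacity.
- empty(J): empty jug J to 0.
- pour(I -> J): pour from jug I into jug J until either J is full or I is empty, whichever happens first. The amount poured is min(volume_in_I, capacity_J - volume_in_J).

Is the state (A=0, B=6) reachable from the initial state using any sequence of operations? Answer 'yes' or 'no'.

Answer: yes

Derivation:
BFS from (A=0, B=0):
  1. fill(B) -> (A=0 B=6)
Target reached → yes.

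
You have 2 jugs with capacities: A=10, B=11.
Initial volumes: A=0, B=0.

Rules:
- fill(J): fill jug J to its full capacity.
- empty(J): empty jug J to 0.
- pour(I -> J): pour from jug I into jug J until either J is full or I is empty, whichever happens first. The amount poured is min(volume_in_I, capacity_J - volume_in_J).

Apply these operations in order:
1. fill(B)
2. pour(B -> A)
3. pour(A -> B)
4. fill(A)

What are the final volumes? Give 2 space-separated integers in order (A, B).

Answer: 10 11

Derivation:
Step 1: fill(B) -> (A=0 B=11)
Step 2: pour(B -> A) -> (A=10 B=1)
Step 3: pour(A -> B) -> (A=0 B=11)
Step 4: fill(A) -> (A=10 B=11)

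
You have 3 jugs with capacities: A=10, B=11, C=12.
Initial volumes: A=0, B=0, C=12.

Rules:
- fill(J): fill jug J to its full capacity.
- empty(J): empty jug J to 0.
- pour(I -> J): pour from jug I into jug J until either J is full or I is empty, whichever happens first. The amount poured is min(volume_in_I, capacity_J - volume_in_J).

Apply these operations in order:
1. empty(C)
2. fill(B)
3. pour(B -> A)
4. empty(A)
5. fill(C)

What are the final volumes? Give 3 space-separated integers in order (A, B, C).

Step 1: empty(C) -> (A=0 B=0 C=0)
Step 2: fill(B) -> (A=0 B=11 C=0)
Step 3: pour(B -> A) -> (A=10 B=1 C=0)
Step 4: empty(A) -> (A=0 B=1 C=0)
Step 5: fill(C) -> (A=0 B=1 C=12)

Answer: 0 1 12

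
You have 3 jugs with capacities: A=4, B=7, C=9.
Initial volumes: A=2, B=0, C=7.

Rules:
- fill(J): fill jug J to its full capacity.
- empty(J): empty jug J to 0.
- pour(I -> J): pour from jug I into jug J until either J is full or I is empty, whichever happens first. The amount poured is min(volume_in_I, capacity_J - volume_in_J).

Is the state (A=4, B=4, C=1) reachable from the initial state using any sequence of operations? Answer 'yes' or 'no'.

BFS from (A=2, B=0, C=7):
  1. pour(C -> A) -> (A=4 B=0 C=5)
  2. pour(A -> B) -> (A=0 B=4 C=5)
  3. pour(C -> A) -> (A=4 B=4 C=1)
Target reached → yes.

Answer: yes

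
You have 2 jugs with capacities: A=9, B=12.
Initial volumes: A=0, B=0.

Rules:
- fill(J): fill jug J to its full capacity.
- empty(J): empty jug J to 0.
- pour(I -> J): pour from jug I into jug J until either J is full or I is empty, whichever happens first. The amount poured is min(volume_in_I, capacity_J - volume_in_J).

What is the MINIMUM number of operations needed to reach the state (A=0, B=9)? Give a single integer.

BFS from (A=0, B=0). One shortest path:
  1. fill(A) -> (A=9 B=0)
  2. pour(A -> B) -> (A=0 B=9)
Reached target in 2 moves.

Answer: 2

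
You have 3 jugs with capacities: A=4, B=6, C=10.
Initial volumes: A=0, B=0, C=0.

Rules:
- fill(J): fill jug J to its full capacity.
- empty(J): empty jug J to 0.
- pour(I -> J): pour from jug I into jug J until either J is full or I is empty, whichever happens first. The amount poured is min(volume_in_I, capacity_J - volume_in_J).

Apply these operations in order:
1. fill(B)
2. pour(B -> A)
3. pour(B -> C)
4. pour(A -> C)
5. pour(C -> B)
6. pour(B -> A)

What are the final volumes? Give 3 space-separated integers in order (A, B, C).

Answer: 4 2 0

Derivation:
Step 1: fill(B) -> (A=0 B=6 C=0)
Step 2: pour(B -> A) -> (A=4 B=2 C=0)
Step 3: pour(B -> C) -> (A=4 B=0 C=2)
Step 4: pour(A -> C) -> (A=0 B=0 C=6)
Step 5: pour(C -> B) -> (A=0 B=6 C=0)
Step 6: pour(B -> A) -> (A=4 B=2 C=0)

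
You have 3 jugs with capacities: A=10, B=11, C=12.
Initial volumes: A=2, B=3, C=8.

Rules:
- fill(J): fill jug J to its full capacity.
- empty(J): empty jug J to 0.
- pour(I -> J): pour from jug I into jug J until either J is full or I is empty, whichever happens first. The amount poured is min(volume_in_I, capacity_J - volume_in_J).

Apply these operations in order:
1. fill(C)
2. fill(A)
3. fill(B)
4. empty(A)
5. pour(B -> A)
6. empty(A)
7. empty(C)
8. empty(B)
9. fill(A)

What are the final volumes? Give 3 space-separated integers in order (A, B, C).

Answer: 10 0 0

Derivation:
Step 1: fill(C) -> (A=2 B=3 C=12)
Step 2: fill(A) -> (A=10 B=3 C=12)
Step 3: fill(B) -> (A=10 B=11 C=12)
Step 4: empty(A) -> (A=0 B=11 C=12)
Step 5: pour(B -> A) -> (A=10 B=1 C=12)
Step 6: empty(A) -> (A=0 B=1 C=12)
Step 7: empty(C) -> (A=0 B=1 C=0)
Step 8: empty(B) -> (A=0 B=0 C=0)
Step 9: fill(A) -> (A=10 B=0 C=0)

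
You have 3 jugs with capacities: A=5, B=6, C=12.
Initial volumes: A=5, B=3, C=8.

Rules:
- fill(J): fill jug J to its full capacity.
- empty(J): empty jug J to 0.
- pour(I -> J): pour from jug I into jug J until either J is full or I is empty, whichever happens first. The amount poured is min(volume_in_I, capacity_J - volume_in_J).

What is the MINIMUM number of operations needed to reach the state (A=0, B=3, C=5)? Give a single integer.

BFS from (A=5, B=3, C=8). One shortest path:
  1. empty(C) -> (A=5 B=3 C=0)
  2. pour(A -> C) -> (A=0 B=3 C=5)
Reached target in 2 moves.

Answer: 2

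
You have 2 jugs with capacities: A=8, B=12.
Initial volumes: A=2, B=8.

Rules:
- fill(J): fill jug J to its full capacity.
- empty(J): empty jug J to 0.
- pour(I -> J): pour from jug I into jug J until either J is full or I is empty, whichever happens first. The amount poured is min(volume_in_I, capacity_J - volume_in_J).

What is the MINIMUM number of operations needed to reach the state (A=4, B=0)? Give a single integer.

BFS from (A=2, B=8). One shortest path:
  1. fill(A) -> (A=8 B=8)
  2. pour(A -> B) -> (A=4 B=12)
  3. empty(B) -> (A=4 B=0)
Reached target in 3 moves.

Answer: 3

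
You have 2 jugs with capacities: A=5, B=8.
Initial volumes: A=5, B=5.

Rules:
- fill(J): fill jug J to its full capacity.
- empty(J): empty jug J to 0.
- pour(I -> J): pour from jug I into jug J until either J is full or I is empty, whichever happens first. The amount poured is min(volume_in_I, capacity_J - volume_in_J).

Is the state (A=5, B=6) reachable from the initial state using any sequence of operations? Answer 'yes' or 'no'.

Answer: yes

Derivation:
BFS from (A=5, B=5):
  1. empty(A) -> (A=0 B=5)
  2. fill(B) -> (A=0 B=8)
  3. pour(B -> A) -> (A=5 B=3)
  4. empty(A) -> (A=0 B=3)
  5. pour(B -> A) -> (A=3 B=0)
  6. fill(B) -> (A=3 B=8)
  7. pour(B -> A) -> (A=5 B=6)
Target reached → yes.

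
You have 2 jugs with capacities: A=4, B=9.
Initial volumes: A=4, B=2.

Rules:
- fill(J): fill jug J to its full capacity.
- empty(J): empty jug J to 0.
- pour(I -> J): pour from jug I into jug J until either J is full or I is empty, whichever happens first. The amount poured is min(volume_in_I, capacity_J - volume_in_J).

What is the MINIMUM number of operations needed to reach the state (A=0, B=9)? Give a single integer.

Answer: 2

Derivation:
BFS from (A=4, B=2). One shortest path:
  1. empty(A) -> (A=0 B=2)
  2. fill(B) -> (A=0 B=9)
Reached target in 2 moves.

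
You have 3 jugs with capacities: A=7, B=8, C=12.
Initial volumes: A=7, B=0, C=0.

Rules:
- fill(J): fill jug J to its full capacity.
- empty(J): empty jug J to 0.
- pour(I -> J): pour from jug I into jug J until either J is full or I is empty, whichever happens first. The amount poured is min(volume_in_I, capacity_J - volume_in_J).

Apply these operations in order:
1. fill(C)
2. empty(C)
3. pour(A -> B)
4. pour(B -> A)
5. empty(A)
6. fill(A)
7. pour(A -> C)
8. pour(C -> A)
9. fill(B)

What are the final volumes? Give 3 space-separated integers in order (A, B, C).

Step 1: fill(C) -> (A=7 B=0 C=12)
Step 2: empty(C) -> (A=7 B=0 C=0)
Step 3: pour(A -> B) -> (A=0 B=7 C=0)
Step 4: pour(B -> A) -> (A=7 B=0 C=0)
Step 5: empty(A) -> (A=0 B=0 C=0)
Step 6: fill(A) -> (A=7 B=0 C=0)
Step 7: pour(A -> C) -> (A=0 B=0 C=7)
Step 8: pour(C -> A) -> (A=7 B=0 C=0)
Step 9: fill(B) -> (A=7 B=8 C=0)

Answer: 7 8 0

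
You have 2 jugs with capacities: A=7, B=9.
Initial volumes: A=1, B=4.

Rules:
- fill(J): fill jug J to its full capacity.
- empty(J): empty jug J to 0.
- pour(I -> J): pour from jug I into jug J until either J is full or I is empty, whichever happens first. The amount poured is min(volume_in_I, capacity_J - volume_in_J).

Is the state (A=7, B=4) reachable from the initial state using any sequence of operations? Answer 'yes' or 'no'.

BFS from (A=1, B=4):
  1. fill(A) -> (A=7 B=4)
Target reached → yes.

Answer: yes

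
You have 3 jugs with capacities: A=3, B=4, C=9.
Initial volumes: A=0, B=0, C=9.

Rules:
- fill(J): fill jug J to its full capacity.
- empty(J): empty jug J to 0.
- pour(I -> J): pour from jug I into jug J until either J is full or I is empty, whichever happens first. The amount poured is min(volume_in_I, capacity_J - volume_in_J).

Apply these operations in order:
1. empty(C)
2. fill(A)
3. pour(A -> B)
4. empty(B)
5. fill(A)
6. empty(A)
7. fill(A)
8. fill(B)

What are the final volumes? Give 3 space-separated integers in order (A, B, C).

Answer: 3 4 0

Derivation:
Step 1: empty(C) -> (A=0 B=0 C=0)
Step 2: fill(A) -> (A=3 B=0 C=0)
Step 3: pour(A -> B) -> (A=0 B=3 C=0)
Step 4: empty(B) -> (A=0 B=0 C=0)
Step 5: fill(A) -> (A=3 B=0 C=0)
Step 6: empty(A) -> (A=0 B=0 C=0)
Step 7: fill(A) -> (A=3 B=0 C=0)
Step 8: fill(B) -> (A=3 B=4 C=0)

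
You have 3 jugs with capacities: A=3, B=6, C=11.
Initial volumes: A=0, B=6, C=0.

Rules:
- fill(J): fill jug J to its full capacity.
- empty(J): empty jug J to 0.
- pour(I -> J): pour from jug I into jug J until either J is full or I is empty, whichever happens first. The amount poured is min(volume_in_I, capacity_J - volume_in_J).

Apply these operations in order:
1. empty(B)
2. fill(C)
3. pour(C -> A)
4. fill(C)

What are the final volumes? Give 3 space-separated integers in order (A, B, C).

Step 1: empty(B) -> (A=0 B=0 C=0)
Step 2: fill(C) -> (A=0 B=0 C=11)
Step 3: pour(C -> A) -> (A=3 B=0 C=8)
Step 4: fill(C) -> (A=3 B=0 C=11)

Answer: 3 0 11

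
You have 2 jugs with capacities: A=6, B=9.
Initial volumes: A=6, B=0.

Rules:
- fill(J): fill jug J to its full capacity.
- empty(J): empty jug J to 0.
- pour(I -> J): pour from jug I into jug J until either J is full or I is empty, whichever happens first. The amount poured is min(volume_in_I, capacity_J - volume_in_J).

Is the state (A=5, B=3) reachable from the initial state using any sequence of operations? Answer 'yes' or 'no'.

BFS explored all 10 reachable states.
Reachable set includes: (0,0), (0,3), (0,6), (0,9), (3,0), (3,9), (6,0), (6,3), (6,6), (6,9)
Target (A=5, B=3) not in reachable set → no.

Answer: no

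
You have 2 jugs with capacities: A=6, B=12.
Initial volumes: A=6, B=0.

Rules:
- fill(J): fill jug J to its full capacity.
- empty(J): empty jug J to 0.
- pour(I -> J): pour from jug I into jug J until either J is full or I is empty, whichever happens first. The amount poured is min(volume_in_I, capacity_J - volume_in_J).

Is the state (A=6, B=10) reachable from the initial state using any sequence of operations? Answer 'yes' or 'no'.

Answer: no

Derivation:
BFS explored all 6 reachable states.
Reachable set includes: (0,0), (0,6), (0,12), (6,0), (6,6), (6,12)
Target (A=6, B=10) not in reachable set → no.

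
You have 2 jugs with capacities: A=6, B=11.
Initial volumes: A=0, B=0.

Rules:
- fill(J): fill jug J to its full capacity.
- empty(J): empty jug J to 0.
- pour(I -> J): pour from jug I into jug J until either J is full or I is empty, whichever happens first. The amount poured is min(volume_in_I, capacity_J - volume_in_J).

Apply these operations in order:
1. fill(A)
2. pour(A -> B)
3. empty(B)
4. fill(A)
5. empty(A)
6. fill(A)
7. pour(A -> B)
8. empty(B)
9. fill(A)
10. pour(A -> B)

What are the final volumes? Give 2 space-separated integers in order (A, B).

Step 1: fill(A) -> (A=6 B=0)
Step 2: pour(A -> B) -> (A=0 B=6)
Step 3: empty(B) -> (A=0 B=0)
Step 4: fill(A) -> (A=6 B=0)
Step 5: empty(A) -> (A=0 B=0)
Step 6: fill(A) -> (A=6 B=0)
Step 7: pour(A -> B) -> (A=0 B=6)
Step 8: empty(B) -> (A=0 B=0)
Step 9: fill(A) -> (A=6 B=0)
Step 10: pour(A -> B) -> (A=0 B=6)

Answer: 0 6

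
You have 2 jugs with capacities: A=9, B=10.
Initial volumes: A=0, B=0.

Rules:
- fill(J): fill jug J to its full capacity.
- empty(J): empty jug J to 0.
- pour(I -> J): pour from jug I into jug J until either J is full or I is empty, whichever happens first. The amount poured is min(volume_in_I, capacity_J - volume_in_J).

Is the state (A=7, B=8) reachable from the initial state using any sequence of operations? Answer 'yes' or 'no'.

BFS explored all 38 reachable states.
Reachable set includes: (0,0), (0,1), (0,2), (0,3), (0,4), (0,5), (0,6), (0,7), (0,8), (0,9), (0,10), (1,0) ...
Target (A=7, B=8) not in reachable set → no.

Answer: no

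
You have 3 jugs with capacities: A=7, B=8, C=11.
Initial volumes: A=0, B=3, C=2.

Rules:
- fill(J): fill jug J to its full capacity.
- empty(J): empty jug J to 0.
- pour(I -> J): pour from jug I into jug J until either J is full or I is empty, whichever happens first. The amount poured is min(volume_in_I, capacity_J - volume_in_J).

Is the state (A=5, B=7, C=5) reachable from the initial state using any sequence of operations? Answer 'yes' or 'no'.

Answer: no

Derivation:
BFS explored all 444 reachable states.
Reachable set includes: (0,0,0), (0,0,1), (0,0,2), (0,0,3), (0,0,4), (0,0,5), (0,0,6), (0,0,7), (0,0,8), (0,0,9), (0,0,10), (0,0,11) ...
Target (A=5, B=7, C=5) not in reachable set → no.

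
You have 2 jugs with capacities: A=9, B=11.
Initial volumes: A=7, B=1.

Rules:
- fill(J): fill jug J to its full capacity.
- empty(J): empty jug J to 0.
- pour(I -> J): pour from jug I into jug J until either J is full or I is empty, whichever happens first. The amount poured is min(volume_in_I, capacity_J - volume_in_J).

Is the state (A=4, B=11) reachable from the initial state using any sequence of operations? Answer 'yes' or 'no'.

BFS from (A=7, B=1):
  1. pour(A -> B) -> (A=0 B=8)
  2. fill(A) -> (A=9 B=8)
  3. pour(A -> B) -> (A=6 B=11)
  4. empty(B) -> (A=6 B=0)
  5. pour(A -> B) -> (A=0 B=6)
  6. fill(A) -> (A=9 B=6)
  7. pour(A -> B) -> (A=4 B=11)
Target reached → yes.

Answer: yes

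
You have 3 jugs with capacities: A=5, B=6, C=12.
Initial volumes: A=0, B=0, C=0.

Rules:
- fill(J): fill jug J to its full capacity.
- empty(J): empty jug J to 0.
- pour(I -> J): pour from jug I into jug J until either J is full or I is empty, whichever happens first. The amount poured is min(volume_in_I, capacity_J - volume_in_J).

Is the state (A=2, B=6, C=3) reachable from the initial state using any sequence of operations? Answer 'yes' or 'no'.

Answer: yes

Derivation:
BFS from (A=0, B=0, C=0):
  1. fill(A) -> (A=5 B=0 C=0)
  2. fill(B) -> (A=5 B=6 C=0)
  3. pour(A -> C) -> (A=0 B=6 C=5)
  4. pour(B -> A) -> (A=5 B=1 C=5)
  5. pour(A -> C) -> (A=0 B=1 C=10)
  6. pour(B -> A) -> (A=1 B=0 C=10)
  7. pour(C -> B) -> (A=1 B=6 C=4)
  8. pour(B -> A) -> (A=5 B=2 C=4)
  9. pour(A -> C) -> (A=0 B=2 C=9)
  10. pour(B -> A) -> (A=2 B=0 C=9)
  11. pour(C -> B) -> (A=2 B=6 C=3)
Target reached → yes.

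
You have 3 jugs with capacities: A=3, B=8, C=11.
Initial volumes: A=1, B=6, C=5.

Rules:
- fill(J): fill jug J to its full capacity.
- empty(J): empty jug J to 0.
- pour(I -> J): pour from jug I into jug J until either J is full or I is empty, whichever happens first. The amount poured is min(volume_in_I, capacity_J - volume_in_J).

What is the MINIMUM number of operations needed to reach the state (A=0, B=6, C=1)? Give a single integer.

Answer: 2

Derivation:
BFS from (A=1, B=6, C=5). One shortest path:
  1. empty(C) -> (A=1 B=6 C=0)
  2. pour(A -> C) -> (A=0 B=6 C=1)
Reached target in 2 moves.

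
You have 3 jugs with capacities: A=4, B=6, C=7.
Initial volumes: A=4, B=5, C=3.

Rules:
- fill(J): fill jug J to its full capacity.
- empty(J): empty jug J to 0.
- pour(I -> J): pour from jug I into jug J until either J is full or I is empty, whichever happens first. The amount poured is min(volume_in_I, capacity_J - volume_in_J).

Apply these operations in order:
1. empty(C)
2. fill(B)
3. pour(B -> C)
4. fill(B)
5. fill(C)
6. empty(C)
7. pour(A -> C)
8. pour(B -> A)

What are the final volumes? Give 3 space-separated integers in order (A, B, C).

Step 1: empty(C) -> (A=4 B=5 C=0)
Step 2: fill(B) -> (A=4 B=6 C=0)
Step 3: pour(B -> C) -> (A=4 B=0 C=6)
Step 4: fill(B) -> (A=4 B=6 C=6)
Step 5: fill(C) -> (A=4 B=6 C=7)
Step 6: empty(C) -> (A=4 B=6 C=0)
Step 7: pour(A -> C) -> (A=0 B=6 C=4)
Step 8: pour(B -> A) -> (A=4 B=2 C=4)

Answer: 4 2 4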